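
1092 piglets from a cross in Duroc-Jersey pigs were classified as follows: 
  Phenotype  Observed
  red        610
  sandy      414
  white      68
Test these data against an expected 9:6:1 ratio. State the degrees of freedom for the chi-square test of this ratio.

2

A goodness-of-fit test with 3 phenotype classes has df = 3 − 1 = 2.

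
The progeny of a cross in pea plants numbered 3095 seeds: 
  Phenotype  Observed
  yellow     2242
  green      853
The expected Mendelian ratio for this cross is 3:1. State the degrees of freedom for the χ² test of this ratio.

1

A goodness-of-fit test with 2 phenotype classes has df = 2 − 1 = 1.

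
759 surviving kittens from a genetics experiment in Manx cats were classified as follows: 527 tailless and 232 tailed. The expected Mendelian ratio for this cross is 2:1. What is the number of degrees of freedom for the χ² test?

A goodness-of-fit test with 2 phenotype classes has df = 2 − 1 = 1.

1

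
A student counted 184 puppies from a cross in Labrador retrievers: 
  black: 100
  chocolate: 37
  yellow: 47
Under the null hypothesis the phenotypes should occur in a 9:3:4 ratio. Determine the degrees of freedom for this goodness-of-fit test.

A goodness-of-fit test with 3 phenotype classes has df = 3 − 1 = 2.

2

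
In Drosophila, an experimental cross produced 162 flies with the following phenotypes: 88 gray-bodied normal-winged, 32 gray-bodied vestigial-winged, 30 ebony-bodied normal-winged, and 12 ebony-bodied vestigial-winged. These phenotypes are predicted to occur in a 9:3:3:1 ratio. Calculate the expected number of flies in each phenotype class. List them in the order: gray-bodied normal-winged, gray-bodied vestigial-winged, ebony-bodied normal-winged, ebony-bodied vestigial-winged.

91.125, 30.375, 30.375, 10.125

Expected counts for N = 162 under a 9:3:3:1 ratio (total parts = 16):
  gray-bodied normal-winged: 162 × 9/16 = 91.125
  gray-bodied vestigial-winged: 162 × 3/16 = 30.375
  ebony-bodied normal-winged: 162 × 3/16 = 30.375
  ebony-bodied vestigial-winged: 162 × 1/16 = 10.125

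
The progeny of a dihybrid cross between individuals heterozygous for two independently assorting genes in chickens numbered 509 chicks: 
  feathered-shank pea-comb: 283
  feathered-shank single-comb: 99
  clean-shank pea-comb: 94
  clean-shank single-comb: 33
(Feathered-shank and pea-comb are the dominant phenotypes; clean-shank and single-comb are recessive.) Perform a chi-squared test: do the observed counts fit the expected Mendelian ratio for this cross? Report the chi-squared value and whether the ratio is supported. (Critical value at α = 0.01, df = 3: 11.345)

A dihybrid F₂ with independent assortment and complete dominance at both loci gives a 9:3:3:1 phenotypic ratio.
Total ratio parts = 16. Expected numbers out of 509:
  feathered-shank pea-comb: 509 × 9/16 = 286.3125
  feathered-shank single-comb: 509 × 3/16 = 95.4375
  clean-shank pea-comb: 509 × 3/16 = 95.4375
  clean-shank single-comb: 509 × 1/16 = 31.8125
χ² = Σ (O − E)² / E
  feathered-shank pea-comb: (283 − 286.3125)² / 286.3125 = 0.0383
  feathered-shank single-comb: (99 − 95.4375)² / 95.4375 = 0.1330
  clean-shank pea-comb: (94 − 95.4375)² / 95.4375 = 0.0217
  clean-shank single-comb: (33 − 31.8125)² / 31.8125 = 0.0443
χ² = 0.0383 + 0.1330 + 0.0217 + 0.0443 = 0.2373 ≈ 0.237
Degrees of freedom = 4 − 1 = 3; critical value at α = 0.01 is 11.345.
Since 0.237 < 11.345, we fail to reject the null hypothesis — the data are consistent with the 9:3:3:1 ratio.

0.237; consistent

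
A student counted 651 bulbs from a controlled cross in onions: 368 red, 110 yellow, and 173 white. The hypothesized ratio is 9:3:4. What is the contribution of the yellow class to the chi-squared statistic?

1.192

The 9:3:4 ratio has 16 parts, so with N = 651 the expected counts are:
  red: 651 × 9/16 = 366.1875
  yellow: 651 × 3/16 = 122.0625
  white: 651 × 4/16 = 162.75
Contribution of yellow: (110 − 122.0625)² / 122.0625 = 1.1920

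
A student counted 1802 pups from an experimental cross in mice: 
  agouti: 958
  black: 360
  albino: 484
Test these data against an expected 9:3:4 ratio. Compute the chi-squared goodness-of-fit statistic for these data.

Expected counts for N = 1802 under a 9:3:4 ratio (total parts = 16):
  agouti: 1802 × 9/16 = 1013.625
  black: 1802 × 3/16 = 337.875
  albino: 1802 × 4/16 = 450.5
χ² = Σ (O − E)² / E
  agouti: (958 − 1013.625)² / 1013.625 = 3.0525
  black: (360 − 337.875)² / 337.875 = 1.4488
  albino: (484 − 450.5)² / 450.5 = 2.4911
χ² = 3.0525 + 1.4488 + 2.4911 = 6.9924 ≈ 6.992

6.992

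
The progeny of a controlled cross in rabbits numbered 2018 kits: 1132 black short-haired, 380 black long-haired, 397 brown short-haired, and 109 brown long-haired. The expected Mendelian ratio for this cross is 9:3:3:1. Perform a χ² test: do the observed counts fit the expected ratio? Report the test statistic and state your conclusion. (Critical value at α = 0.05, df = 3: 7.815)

3.258; consistent

Total ratio parts = 16. Expected numbers out of 2018:
  black short-haired: 2018 × 9/16 = 1135.125
  black long-haired: 2018 × 3/16 = 378.375
  brown short-haired: 2018 × 3/16 = 378.375
  brown long-haired: 2018 × 1/16 = 126.125
χ² = Σ (O − E)² / E
  black short-haired: (1132 − 1135.125)² / 1135.125 = 0.0086
  black long-haired: (380 − 378.375)² / 378.375 = 0.0070
  brown short-haired: (397 − 378.375)² / 378.375 = 0.9168
  brown long-haired: (109 − 126.125)² / 126.125 = 2.3252
χ² = 0.0086 + 0.0070 + 0.9168 + 2.3252 = 3.2576 ≈ 3.258
Degrees of freedom = 4 − 1 = 3; critical value at α = 0.05 is 7.815.
Since 3.258 < 7.815, we fail to reject the null hypothesis — the data are consistent with the 9:3:3:1 ratio.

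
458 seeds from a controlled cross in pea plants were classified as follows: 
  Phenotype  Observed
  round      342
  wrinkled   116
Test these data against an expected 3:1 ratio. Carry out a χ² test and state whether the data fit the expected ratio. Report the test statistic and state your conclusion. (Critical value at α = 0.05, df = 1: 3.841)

0.026; consistent

Expected counts for N = 458 under a 3:1 ratio (total parts = 4):
  round: 458 × 3/4 = 343.5
  wrinkled: 458 × 1/4 = 114.5
χ² = Σ (O − E)² / E
  round: (342 − 343.5)² / 343.5 = 0.0066
  wrinkled: (116 − 114.5)² / 114.5 = 0.0197
χ² = 0.0066 + 0.0197 = 0.0263 ≈ 0.026
Degrees of freedom = 2 − 1 = 1; critical value at α = 0.05 is 3.841.
Since 0.026 < 3.841, we fail to reject the null hypothesis — the data are consistent with the 3:1 ratio.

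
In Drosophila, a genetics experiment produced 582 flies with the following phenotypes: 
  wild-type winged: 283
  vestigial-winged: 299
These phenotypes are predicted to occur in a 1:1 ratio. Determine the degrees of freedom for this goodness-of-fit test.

1

A goodness-of-fit test with 2 phenotype classes has df = 2 − 1 = 1.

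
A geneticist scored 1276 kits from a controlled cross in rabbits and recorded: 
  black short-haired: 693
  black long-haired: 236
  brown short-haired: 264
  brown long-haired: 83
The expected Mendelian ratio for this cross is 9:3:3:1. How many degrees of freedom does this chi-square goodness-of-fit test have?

3

A goodness-of-fit test with 4 phenotype classes has df = 4 − 1 = 3.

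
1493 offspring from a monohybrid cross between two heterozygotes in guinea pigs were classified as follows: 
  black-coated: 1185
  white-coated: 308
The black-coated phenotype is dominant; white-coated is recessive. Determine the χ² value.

15.209

For a monohybrid cross between heterozygotes with complete dominance, the expected phenotypic ratio is 3:1.
The 3:1 ratio has 4 parts, so with N = 1493 the expected counts are:
  black-coated: 1493 × 3/4 = 1119.75
  white-coated: 1493 × 1/4 = 373.25
χ² = Σ (O − E)² / E
  black-coated: (1185 − 1119.75)² / 1119.75 = 3.8022
  white-coated: (308 − 373.25)² / 373.25 = 11.4067
χ² = 3.8022 + 11.4067 = 15.2089 ≈ 15.209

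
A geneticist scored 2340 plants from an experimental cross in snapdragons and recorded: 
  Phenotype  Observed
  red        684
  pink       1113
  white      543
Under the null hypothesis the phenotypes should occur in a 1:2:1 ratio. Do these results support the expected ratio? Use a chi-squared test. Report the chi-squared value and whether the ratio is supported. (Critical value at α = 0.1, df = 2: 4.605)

Total ratio parts = 4. Expected numbers out of 2340:
  red: 2340 × 1/4 = 585
  pink: 2340 × 2/4 = 1170
  white: 2340 × 1/4 = 585
χ² = Σ (O − E)² / E
  red: (684 − 585)² / 585 = 16.7538
  pink: (1113 − 1170)² / 1170 = 2.7769
  white: (543 − 585)² / 585 = 3.0154
χ² = 16.7538 + 2.7769 + 3.0154 = 22.5461 ≈ 22.546
Degrees of freedom = 3 − 1 = 2; critical value at α = 0.1 is 4.605.
Since 22.546 > 4.605, we reject the null hypothesis — the data do not fit the 1:2:1 ratio.

22.546; not consistent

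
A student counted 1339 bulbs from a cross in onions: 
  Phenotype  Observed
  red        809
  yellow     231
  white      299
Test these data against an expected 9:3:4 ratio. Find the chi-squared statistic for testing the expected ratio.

The 9:3:4 ratio has 16 parts, so with N = 1339 the expected counts are:
  red: 1339 × 9/16 = 753.1875
  yellow: 1339 × 3/16 = 251.0625
  white: 1339 × 4/16 = 334.75
χ² = Σ (O − E)² / E
  red: (809 − 753.1875)² / 753.1875 = 4.1358
  yellow: (231 − 251.0625)² / 251.0625 = 1.6032
  white: (299 − 334.75)² / 334.75 = 3.8180
χ² = 4.1358 + 1.6032 + 3.8180 = 9.557

9.557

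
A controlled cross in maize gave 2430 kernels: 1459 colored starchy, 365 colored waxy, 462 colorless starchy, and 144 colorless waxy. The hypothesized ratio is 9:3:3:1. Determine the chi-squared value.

24.732

Under the 9:3:3:1 hypothesis (Σ ratio = 16, N = 2430):
  colored starchy: 2430 × 9/16 = 1366.875
  colored waxy: 2430 × 3/16 = 455.625
  colorless starchy: 2430 × 3/16 = 455.625
  colorless waxy: 2430 × 1/16 = 151.875
χ² = Σ (O − E)² / E
  colored starchy: (1459 − 1366.875)² / 1366.875 = 6.2091
  colored waxy: (365 − 455.625)² / 455.625 = 18.0255
  colorless starchy: (462 − 455.625)² / 455.625 = 0.0892
  colorless waxy: (144 − 151.875)² / 151.875 = 0.4083
χ² = 6.2091 + 18.0255 + 0.0892 + 0.4083 = 24.7321 ≈ 24.732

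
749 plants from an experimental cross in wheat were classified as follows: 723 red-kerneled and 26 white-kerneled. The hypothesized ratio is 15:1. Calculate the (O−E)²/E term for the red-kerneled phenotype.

0.617

Total ratio parts = 16. Expected numbers out of 749:
  red-kerneled: 749 × 15/16 = 702.1875
  white-kerneled: 749 × 1/16 = 46.8125
Contribution of red-kerneled: (723 − 702.1875)² / 702.1875 = 0.6169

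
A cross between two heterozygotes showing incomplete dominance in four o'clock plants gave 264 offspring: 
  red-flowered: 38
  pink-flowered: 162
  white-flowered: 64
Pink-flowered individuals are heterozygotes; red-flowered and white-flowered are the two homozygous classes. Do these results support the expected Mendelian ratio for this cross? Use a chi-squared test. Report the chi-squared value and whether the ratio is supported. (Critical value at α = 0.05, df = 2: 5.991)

With incomplete dominance, a heterozygote × heterozygote cross gives a 1:2:1 phenotypic ratio.
Under the 1:2:1 hypothesis (Σ ratio = 4, N = 264):
  red-flowered: 264 × 1/4 = 66
  pink-flowered: 264 × 2/4 = 132
  white-flowered: 264 × 1/4 = 66
χ² = Σ (O − E)² / E
  red-flowered: (38 − 66)² / 66 = 11.8788
  pink-flowered: (162 − 132)² / 132 = 6.8182
  white-flowered: (64 − 66)² / 66 = 0.0606
χ² = 11.8788 + 6.8182 + 0.0606 = 18.7576 ≈ 18.758
Degrees of freedom = 3 − 1 = 2; critical value at α = 0.05 is 5.991.
Since 18.758 > 5.991, we reject the null hypothesis — the data do not fit the 1:2:1 ratio.

18.758; not consistent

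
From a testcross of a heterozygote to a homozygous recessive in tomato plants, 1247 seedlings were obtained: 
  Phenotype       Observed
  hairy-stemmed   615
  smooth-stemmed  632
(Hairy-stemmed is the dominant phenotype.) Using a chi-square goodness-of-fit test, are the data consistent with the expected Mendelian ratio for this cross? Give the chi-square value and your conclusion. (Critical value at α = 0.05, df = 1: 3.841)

0.232; consistent

A testcross of a heterozygote (Aa × aa) gives a 1:1 phenotypic ratio.
Under the 1:1 hypothesis (Σ ratio = 2, N = 1247):
  hairy-stemmed: 1247 × 1/2 = 623.5
  smooth-stemmed: 1247 × 1/2 = 623.5
χ² = Σ (O − E)² / E
  hairy-stemmed: (615 − 623.5)² / 623.5 = 0.1159
  smooth-stemmed: (632 − 623.5)² / 623.5 = 0.1159
χ² = 0.1159 + 0.1159 = 0.2318 ≈ 0.232
Degrees of freedom = 2 − 1 = 1; critical value at α = 0.05 is 3.841.
Since 0.232 < 3.841, we fail to reject the null hypothesis — the data are consistent with the 1:1 ratio.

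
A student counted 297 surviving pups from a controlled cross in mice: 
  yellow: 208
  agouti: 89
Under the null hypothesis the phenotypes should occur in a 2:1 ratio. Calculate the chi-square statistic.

1.515

Expected counts for N = 297 under a 2:1 ratio (total parts = 3):
  yellow: 297 × 2/3 = 198
  agouti: 297 × 1/3 = 99
χ² = Σ (O − E)² / E
  yellow: (208 − 198)² / 198 = 0.5051
  agouti: (89 − 99)² / 99 = 1.0101
χ² = 0.5051 + 1.0101 = 1.5152 ≈ 1.515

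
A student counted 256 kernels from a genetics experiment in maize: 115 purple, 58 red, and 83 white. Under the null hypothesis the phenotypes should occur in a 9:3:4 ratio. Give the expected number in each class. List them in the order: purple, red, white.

The 9:3:4 ratio has 16 parts, so with N = 256 the expected counts are:
  purple: 256 × 9/16 = 144
  red: 256 × 3/16 = 48
  white: 256 × 4/16 = 64

144, 48, 64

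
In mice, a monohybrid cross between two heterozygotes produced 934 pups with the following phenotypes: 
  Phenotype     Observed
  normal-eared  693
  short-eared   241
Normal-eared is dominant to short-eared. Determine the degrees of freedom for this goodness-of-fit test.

For a monohybrid cross between heterozygotes with complete dominance, the expected phenotypic ratio is 3:1.
A goodness-of-fit test with 2 phenotype classes has df = 2 − 1 = 1.

1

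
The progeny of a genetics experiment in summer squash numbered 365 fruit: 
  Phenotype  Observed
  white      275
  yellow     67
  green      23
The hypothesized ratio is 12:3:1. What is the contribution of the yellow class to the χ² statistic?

0.030

Under the 12:3:1 hypothesis (Σ ratio = 16, N = 365):
  white: 365 × 12/16 = 273.75
  yellow: 365 × 3/16 = 68.4375
  green: 365 × 1/16 = 22.8125
Contribution of yellow: (67 − 68.4375)² / 68.4375 = 0.0302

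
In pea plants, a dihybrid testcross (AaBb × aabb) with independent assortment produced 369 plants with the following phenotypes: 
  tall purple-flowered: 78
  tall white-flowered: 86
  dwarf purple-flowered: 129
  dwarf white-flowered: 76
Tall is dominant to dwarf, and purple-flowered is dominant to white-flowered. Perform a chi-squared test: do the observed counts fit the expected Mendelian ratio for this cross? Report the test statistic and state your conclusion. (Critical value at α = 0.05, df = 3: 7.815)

A dihybrid testcross with independent assortment gives a 1:1:1:1 ratio.
Under the 1:1:1:1 hypothesis (Σ ratio = 4, N = 369):
  tall purple-flowered: 369 × 1/4 = 92.25
  tall white-flowered: 369 × 1/4 = 92.25
  dwarf purple-flowered: 369 × 1/4 = 92.25
  dwarf white-flowered: 369 × 1/4 = 92.25
χ² = Σ (O − E)² / E
  tall purple-flowered: (78 − 92.25)² / 92.25 = 2.2012
  tall white-flowered: (86 − 92.25)² / 92.25 = 0.4234
  dwarf purple-flowered: (129 − 92.25)² / 92.25 = 14.6402
  dwarf white-flowered: (76 − 92.25)² / 92.25 = 2.8625
χ² = 2.2012 + 0.4234 + 14.6402 + 2.8625 = 20.1273 ≈ 20.127
Degrees of freedom = 4 − 1 = 3; critical value at α = 0.05 is 7.815.
Since 20.127 > 7.815, we reject the null hypothesis — the data do not fit the 1:1:1:1 ratio.

20.127; not consistent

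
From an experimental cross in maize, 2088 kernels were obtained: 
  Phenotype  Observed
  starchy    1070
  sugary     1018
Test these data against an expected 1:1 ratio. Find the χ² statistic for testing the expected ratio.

1.295

Expected counts for N = 2088 under a 1:1 ratio (total parts = 2):
  starchy: 2088 × 1/2 = 1044
  sugary: 2088 × 1/2 = 1044
χ² = Σ (O − E)² / E
  starchy: (1070 − 1044)² / 1044 = 0.6475
  sugary: (1018 − 1044)² / 1044 = 0.6475
χ² = 0.6475 + 0.6475 = 1.295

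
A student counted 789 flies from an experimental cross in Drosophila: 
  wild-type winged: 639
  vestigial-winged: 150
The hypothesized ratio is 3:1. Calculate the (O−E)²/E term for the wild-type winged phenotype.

Under the 3:1 hypothesis (Σ ratio = 4, N = 789):
  wild-type winged: 789 × 3/4 = 591.75
  vestigial-winged: 789 × 1/4 = 197.25
Contribution of wild-type winged: (639 − 591.75)² / 591.75 = 3.7728

3.773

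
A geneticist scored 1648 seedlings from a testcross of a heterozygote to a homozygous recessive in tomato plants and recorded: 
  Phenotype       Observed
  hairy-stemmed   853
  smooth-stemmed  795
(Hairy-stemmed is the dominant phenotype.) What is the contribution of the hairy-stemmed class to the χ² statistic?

A testcross of a heterozygote (Aa × aa) gives a 1:1 phenotypic ratio.
Expected counts for N = 1648 under a 1:1 ratio (total parts = 2):
  hairy-stemmed: 1648 × 1/2 = 824
  smooth-stemmed: 1648 × 1/2 = 824
Contribution of hairy-stemmed: (853 − 824)² / 824 = 1.0206

1.021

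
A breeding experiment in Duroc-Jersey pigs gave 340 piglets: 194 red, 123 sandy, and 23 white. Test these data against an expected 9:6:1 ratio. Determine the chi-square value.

0.342

Under the 9:6:1 hypothesis (Σ ratio = 16, N = 340):
  red: 340 × 9/16 = 191.25
  sandy: 340 × 6/16 = 127.5
  white: 340 × 1/16 = 21.25
χ² = Σ (O − E)² / E
  red: (194 − 191.25)² / 191.25 = 0.0395
  sandy: (123 − 127.5)² / 127.5 = 0.1588
  white: (23 − 21.25)² / 21.25 = 0.1441
χ² = 0.0395 + 0.1588 + 0.1441 = 0.3424 ≈ 0.342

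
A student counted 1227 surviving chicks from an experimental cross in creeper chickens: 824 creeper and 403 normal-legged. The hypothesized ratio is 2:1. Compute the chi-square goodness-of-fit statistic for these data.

0.132

The 2:1 ratio has 3 parts, so with N = 1227 the expected counts are:
  creeper: 1227 × 2/3 = 818
  normal-legged: 1227 × 1/3 = 409
χ² = Σ (O − E)² / E
  creeper: (824 − 818)² / 818 = 0.0440
  normal-legged: (403 − 409)² / 409 = 0.0880
χ² = 0.0440 + 0.0880 = 0.132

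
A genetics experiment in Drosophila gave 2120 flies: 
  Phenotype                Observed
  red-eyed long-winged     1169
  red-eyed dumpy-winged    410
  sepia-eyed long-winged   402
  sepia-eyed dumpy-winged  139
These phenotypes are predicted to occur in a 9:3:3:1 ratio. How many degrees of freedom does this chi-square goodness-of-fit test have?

A goodness-of-fit test with 4 phenotype classes has df = 4 − 1 = 3.

3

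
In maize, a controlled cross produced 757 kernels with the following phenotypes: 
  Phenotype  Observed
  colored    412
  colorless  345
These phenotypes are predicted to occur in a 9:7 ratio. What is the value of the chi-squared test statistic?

Under the 9:7 hypothesis (Σ ratio = 16, N = 757):
  colored: 757 × 9/16 = 425.8125
  colorless: 757 × 7/16 = 331.1875
χ² = Σ (O − E)² / E
  colored: (412 − 425.8125)² / 425.8125 = 0.4480
  colorless: (345 − 331.1875)² / 331.1875 = 0.5761
χ² = 0.4480 + 0.5761 = 1.0241 ≈ 1.024

1.024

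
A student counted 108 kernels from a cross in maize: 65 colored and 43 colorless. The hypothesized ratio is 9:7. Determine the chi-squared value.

0.680

Expected counts for N = 108 under a 9:7 ratio (total parts = 16):
  colored: 108 × 9/16 = 60.75
  colorless: 108 × 7/16 = 47.25
χ² = Σ (O − E)² / E
  colored: (65 − 60.75)² / 60.75 = 0.2973
  colorless: (43 − 47.25)² / 47.25 = 0.3823
χ² = 0.2973 + 0.3823 = 0.6796 ≈ 0.680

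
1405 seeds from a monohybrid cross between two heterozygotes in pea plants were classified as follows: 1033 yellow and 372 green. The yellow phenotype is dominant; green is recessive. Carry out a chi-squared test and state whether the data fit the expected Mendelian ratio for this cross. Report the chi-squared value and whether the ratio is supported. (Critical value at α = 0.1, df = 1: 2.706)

1.634; consistent

For a monohybrid cross between heterozygotes with complete dominance, the expected phenotypic ratio is 3:1.
Under the 3:1 hypothesis (Σ ratio = 4, N = 1405):
  yellow: 1405 × 3/4 = 1053.75
  green: 1405 × 1/4 = 351.25
χ² = Σ (O − E)² / E
  yellow: (1033 − 1053.75)² / 1053.75 = 0.4086
  green: (372 − 351.25)² / 351.25 = 1.2258
χ² = 0.4086 + 1.2258 = 1.6344 ≈ 1.634
Degrees of freedom = 2 − 1 = 1; critical value at α = 0.1 is 2.706.
Since 1.634 < 2.706, we fail to reject the null hypothesis — the data are consistent with the 3:1 ratio.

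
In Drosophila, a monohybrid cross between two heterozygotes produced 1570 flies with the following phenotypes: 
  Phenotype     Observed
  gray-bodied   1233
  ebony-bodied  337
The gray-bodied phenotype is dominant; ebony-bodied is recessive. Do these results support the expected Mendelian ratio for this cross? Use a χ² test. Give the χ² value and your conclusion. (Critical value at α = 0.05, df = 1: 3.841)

For a monohybrid cross between heterozygotes with complete dominance, the expected phenotypic ratio is 3:1.
Total ratio parts = 4. Expected numbers out of 1570:
  gray-bodied: 1570 × 3/4 = 1177.5
  ebony-bodied: 1570 × 1/4 = 392.5
χ² = Σ (O − E)² / E
  gray-bodied: (1233 − 1177.5)² / 1177.5 = 2.6159
  ebony-bodied: (337 − 392.5)² / 392.5 = 7.8478
χ² = 2.6159 + 7.8478 = 10.4637 ≈ 10.464
Degrees of freedom = 2 − 1 = 1; critical value at α = 0.05 is 3.841.
Since 10.464 > 3.841, we reject the null hypothesis — the data do not fit the 3:1 ratio.

10.464; not consistent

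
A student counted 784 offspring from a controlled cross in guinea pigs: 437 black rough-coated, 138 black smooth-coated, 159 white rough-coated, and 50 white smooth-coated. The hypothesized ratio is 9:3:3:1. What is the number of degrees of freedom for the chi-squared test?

A goodness-of-fit test with 4 phenotype classes has df = 4 − 1 = 3.

3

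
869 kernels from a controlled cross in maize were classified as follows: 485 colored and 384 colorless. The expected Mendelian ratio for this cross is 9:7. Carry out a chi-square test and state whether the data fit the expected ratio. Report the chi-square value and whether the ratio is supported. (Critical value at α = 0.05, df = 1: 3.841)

0.068; consistent

Total ratio parts = 16. Expected numbers out of 869:
  colored: 869 × 9/16 = 488.8125
  colorless: 869 × 7/16 = 380.1875
χ² = Σ (O − E)² / E
  colored: (485 − 488.8125)² / 488.8125 = 0.0297
  colorless: (384 − 380.1875)² / 380.1875 = 0.0382
χ² = 0.0297 + 0.0382 = 0.0679 ≈ 0.068
Degrees of freedom = 2 − 1 = 1; critical value at α = 0.05 is 3.841.
Since 0.068 < 3.841, we fail to reject the null hypothesis — the data are consistent with the 9:7 ratio.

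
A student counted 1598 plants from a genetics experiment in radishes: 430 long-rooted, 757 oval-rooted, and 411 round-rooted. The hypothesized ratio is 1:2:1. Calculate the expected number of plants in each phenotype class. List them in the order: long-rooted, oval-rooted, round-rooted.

399.5, 799, 399.5

Under the 1:2:1 hypothesis (Σ ratio = 4, N = 1598):
  long-rooted: 1598 × 1/4 = 399.5
  oval-rooted: 1598 × 2/4 = 799
  round-rooted: 1598 × 1/4 = 399.5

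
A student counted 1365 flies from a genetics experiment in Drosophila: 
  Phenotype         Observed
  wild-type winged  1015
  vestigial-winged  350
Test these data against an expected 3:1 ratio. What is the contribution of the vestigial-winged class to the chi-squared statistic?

The 3:1 ratio has 4 parts, so with N = 1365 the expected counts are:
  wild-type winged: 1365 × 3/4 = 1023.75
  vestigial-winged: 1365 × 1/4 = 341.25
Contribution of vestigial-winged: (350 − 341.25)² / 341.25 = 0.2244

0.224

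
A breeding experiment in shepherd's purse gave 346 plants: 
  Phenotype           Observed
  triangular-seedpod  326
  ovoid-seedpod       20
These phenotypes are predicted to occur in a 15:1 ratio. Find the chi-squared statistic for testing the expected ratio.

0.130

Expected counts for N = 346 under a 15:1 ratio (total parts = 16):
  triangular-seedpod: 346 × 15/16 = 324.375
  ovoid-seedpod: 346 × 1/16 = 21.625
χ² = Σ (O − E)² / E
  triangular-seedpod: (326 − 324.375)² / 324.375 = 0.0081
  ovoid-seedpod: (20 − 21.625)² / 21.625 = 0.1221
χ² = 0.0081 + 0.1221 = 0.1302 ≈ 0.130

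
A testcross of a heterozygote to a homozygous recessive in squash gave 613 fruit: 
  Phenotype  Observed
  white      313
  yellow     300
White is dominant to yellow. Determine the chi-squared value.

0.276

A testcross of a heterozygote (Aa × aa) gives a 1:1 phenotypic ratio.
Total ratio parts = 2. Expected numbers out of 613:
  white: 613 × 1/2 = 306.5
  yellow: 613 × 1/2 = 306.5
χ² = Σ (O − E)² / E
  white: (313 − 306.5)² / 306.5 = 0.1378
  yellow: (300 − 306.5)² / 306.5 = 0.1378
χ² = 0.1378 + 0.1378 = 0.2756 ≈ 0.276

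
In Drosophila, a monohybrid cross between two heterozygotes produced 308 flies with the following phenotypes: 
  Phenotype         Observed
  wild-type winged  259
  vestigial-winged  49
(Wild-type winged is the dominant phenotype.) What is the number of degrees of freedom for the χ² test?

For a monohybrid cross between heterozygotes with complete dominance, the expected phenotypic ratio is 3:1.
A goodness-of-fit test with 2 phenotype classes has df = 2 − 1 = 1.

1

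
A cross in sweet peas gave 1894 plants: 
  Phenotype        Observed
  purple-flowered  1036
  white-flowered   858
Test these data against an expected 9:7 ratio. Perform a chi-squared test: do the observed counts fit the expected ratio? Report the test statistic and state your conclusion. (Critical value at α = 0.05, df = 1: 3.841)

1.851; consistent

Expected counts for N = 1894 under a 9:7 ratio (total parts = 16):
  purple-flowered: 1894 × 9/16 = 1065.375
  white-flowered: 1894 × 7/16 = 828.625
χ² = Σ (O − E)² / E
  purple-flowered: (1036 − 1065.375)² / 1065.375 = 0.8099
  white-flowered: (858 − 828.625)² / 828.625 = 1.0414
χ² = 0.8099 + 1.0414 = 1.8513 ≈ 1.851
Degrees of freedom = 2 − 1 = 1; critical value at α = 0.05 is 3.841.
Since 1.851 < 3.841, we fail to reject the null hypothesis — the data are consistent with the 9:7 ratio.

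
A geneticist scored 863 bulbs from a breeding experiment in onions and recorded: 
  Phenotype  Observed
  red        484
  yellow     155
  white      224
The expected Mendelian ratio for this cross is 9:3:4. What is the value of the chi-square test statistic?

0.607

Total ratio parts = 16. Expected numbers out of 863:
  red: 863 × 9/16 = 485.4375
  yellow: 863 × 3/16 = 161.8125
  white: 863 × 4/16 = 215.75
χ² = Σ (O − E)² / E
  red: (484 − 485.4375)² / 485.4375 = 0.0043
  yellow: (155 − 161.8125)² / 161.8125 = 0.2868
  white: (224 − 215.75)² / 215.75 = 0.3155
χ² = 0.0043 + 0.2868 + 0.3155 = 0.6066 ≈ 0.607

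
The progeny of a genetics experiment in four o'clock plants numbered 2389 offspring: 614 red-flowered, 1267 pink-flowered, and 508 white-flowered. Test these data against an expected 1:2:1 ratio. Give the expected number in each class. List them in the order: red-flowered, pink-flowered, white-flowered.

Expected counts for N = 2389 under a 1:2:1 ratio (total parts = 4):
  red-flowered: 2389 × 1/4 = 597.25
  pink-flowered: 2389 × 2/4 = 1194.5
  white-flowered: 2389 × 1/4 = 597.25

597.25, 1194.5, 597.25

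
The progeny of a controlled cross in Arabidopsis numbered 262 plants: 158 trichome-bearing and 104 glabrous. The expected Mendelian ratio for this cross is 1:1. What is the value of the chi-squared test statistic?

Under the 1:1 hypothesis (Σ ratio = 2, N = 262):
  trichome-bearing: 262 × 1/2 = 131
  glabrous: 262 × 1/2 = 131
χ² = Σ (O − E)² / E
  trichome-bearing: (158 − 131)² / 131 = 5.5649
  glabrous: (104 − 131)² / 131 = 5.5649
χ² = 5.5649 + 5.5649 = 11.1298 ≈ 11.130

11.130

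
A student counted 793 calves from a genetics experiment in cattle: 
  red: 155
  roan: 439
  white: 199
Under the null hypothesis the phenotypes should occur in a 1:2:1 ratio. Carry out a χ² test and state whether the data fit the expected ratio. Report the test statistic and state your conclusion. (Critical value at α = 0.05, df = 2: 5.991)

13.994; not consistent

Expected counts for N = 793 under a 1:2:1 ratio (total parts = 4):
  red: 793 × 1/4 = 198.25
  roan: 793 × 2/4 = 396.5
  white: 793 × 1/4 = 198.25
χ² = Σ (O − E)² / E
  red: (155 − 198.25)² / 198.25 = 9.4354
  roan: (439 − 396.5)² / 396.5 = 4.5555
  white: (199 − 198.25)² / 198.25 = 0.0028
χ² = 9.4354 + 4.5555 + 0.0028 = 13.9937 ≈ 13.994
Degrees of freedom = 3 − 1 = 2; critical value at α = 0.05 is 5.991.
Since 13.994 > 5.991, we reject the null hypothesis — the data do not fit the 1:2:1 ratio.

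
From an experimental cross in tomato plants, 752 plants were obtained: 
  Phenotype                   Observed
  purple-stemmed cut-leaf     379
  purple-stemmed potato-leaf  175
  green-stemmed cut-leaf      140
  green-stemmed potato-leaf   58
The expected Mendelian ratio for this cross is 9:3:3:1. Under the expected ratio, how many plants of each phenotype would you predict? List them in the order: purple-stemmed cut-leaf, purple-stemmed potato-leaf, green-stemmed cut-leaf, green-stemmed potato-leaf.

423, 141, 141, 47

Total ratio parts = 16. Expected numbers out of 752:
  purple-stemmed cut-leaf: 752 × 9/16 = 423
  purple-stemmed potato-leaf: 752 × 3/16 = 141
  green-stemmed cut-leaf: 752 × 3/16 = 141
  green-stemmed potato-leaf: 752 × 1/16 = 47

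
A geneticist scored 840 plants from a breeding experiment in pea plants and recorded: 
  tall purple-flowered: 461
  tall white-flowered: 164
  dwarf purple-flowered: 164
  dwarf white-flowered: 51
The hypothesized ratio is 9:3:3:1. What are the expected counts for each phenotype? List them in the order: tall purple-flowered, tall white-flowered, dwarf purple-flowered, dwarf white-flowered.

Under the 9:3:3:1 hypothesis (Σ ratio = 16, N = 840):
  tall purple-flowered: 840 × 9/16 = 472.5
  tall white-flowered: 840 × 3/16 = 157.5
  dwarf purple-flowered: 840 × 3/16 = 157.5
  dwarf white-flowered: 840 × 1/16 = 52.5

472.5, 157.5, 157.5, 52.5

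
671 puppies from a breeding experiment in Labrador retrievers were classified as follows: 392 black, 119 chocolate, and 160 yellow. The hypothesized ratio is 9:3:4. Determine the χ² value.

1.289

Total ratio parts = 16. Expected numbers out of 671:
  black: 671 × 9/16 = 377.4375
  chocolate: 671 × 3/16 = 125.8125
  yellow: 671 × 4/16 = 167.75
χ² = Σ (O − E)² / E
  black: (392 − 377.4375)² / 377.4375 = 0.5619
  chocolate: (119 − 125.8125)² / 125.8125 = 0.3689
  yellow: (160 − 167.75)² / 167.75 = 0.3580
χ² = 0.5619 + 0.3689 + 0.3580 = 1.2888 ≈ 1.289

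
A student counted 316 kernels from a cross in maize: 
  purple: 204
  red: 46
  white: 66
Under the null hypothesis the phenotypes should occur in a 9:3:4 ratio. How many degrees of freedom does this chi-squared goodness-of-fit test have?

2

A goodness-of-fit test with 3 phenotype classes has df = 3 − 1 = 2.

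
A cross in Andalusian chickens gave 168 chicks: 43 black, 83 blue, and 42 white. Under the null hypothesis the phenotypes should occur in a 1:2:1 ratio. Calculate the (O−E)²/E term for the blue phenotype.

Under the 1:2:1 hypothesis (Σ ratio = 4, N = 168):
  black: 168 × 1/4 = 42
  blue: 168 × 2/4 = 84
  white: 168 × 1/4 = 42
Contribution of blue: (83 − 84)² / 84 = 0.0119

0.012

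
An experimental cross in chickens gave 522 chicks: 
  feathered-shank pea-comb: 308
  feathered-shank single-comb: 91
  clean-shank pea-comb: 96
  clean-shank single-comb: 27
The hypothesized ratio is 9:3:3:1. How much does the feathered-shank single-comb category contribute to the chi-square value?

Expected counts for N = 522 under a 9:3:3:1 ratio (total parts = 16):
  feathered-shank pea-comb: 522 × 9/16 = 293.625
  feathered-shank single-comb: 522 × 3/16 = 97.875
  clean-shank pea-comb: 522 × 3/16 = 97.875
  clean-shank single-comb: 522 × 1/16 = 32.625
Contribution of feathered-shank single-comb: (91 − 97.875)² / 97.875 = 0.4829

0.483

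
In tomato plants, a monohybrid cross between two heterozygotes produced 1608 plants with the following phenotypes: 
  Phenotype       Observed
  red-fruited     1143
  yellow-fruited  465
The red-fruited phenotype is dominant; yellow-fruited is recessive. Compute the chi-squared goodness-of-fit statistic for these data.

For a monohybrid cross between heterozygotes with complete dominance, the expected phenotypic ratio is 3:1.
Total ratio parts = 4. Expected numbers out of 1608:
  red-fruited: 1608 × 3/4 = 1206
  yellow-fruited: 1608 × 1/4 = 402
χ² = Σ (O − E)² / E
  red-fruited: (1143 − 1206)² / 1206 = 3.2910
  yellow-fruited: (465 − 402)² / 402 = 9.8731
χ² = 3.2910 + 9.8731 = 13.1641 ≈ 13.164

13.164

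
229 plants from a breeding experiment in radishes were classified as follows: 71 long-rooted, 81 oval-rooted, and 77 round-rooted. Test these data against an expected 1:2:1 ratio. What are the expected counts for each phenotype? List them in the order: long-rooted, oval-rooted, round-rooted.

57.25, 114.5, 57.25

Under the 1:2:1 hypothesis (Σ ratio = 4, N = 229):
  long-rooted: 229 × 1/4 = 57.25
  oval-rooted: 229 × 2/4 = 114.5
  round-rooted: 229 × 1/4 = 57.25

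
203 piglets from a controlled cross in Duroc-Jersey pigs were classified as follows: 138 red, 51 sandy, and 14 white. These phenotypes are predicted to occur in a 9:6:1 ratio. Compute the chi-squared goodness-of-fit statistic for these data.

13.394

Under the 9:6:1 hypothesis (Σ ratio = 16, N = 203):
  red: 203 × 9/16 = 114.1875
  sandy: 203 × 6/16 = 76.125
  white: 203 × 1/16 = 12.6875
χ² = Σ (O − E)² / E
  red: (138 − 114.1875)² / 114.1875 = 4.9658
  sandy: (51 − 76.125)² / 76.125 = 8.2925
  white: (14 − 12.6875)² / 12.6875 = 0.1358
χ² = 4.9658 + 8.2925 + 0.1358 = 13.3941 ≈ 13.394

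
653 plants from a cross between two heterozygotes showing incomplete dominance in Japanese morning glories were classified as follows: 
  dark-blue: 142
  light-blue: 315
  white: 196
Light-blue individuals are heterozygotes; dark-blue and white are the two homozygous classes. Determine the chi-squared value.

9.741

With incomplete dominance, a heterozygote × heterozygote cross gives a 1:2:1 phenotypic ratio.
The 1:2:1 ratio has 4 parts, so with N = 653 the expected counts are:
  dark-blue: 653 × 1/4 = 163.25
  light-blue: 653 × 2/4 = 326.5
  white: 653 × 1/4 = 163.25
χ² = Σ (O − E)² / E
  dark-blue: (142 − 163.25)² / 163.25 = 2.7661
  light-blue: (315 − 326.5)² / 326.5 = 0.4051
  white: (196 − 163.25)² / 163.25 = 6.5701
χ² = 2.7661 + 0.4051 + 6.5701 = 9.7413 ≈ 9.741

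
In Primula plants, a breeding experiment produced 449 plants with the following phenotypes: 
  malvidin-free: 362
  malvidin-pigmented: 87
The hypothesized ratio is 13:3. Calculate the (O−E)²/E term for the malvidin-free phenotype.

0.022

Under the 13:3 hypothesis (Σ ratio = 16, N = 449):
  malvidin-free: 449 × 13/16 = 364.8125
  malvidin-pigmented: 449 × 3/16 = 84.1875
Contribution of malvidin-free: (362 − 364.8125)² / 364.8125 = 0.0217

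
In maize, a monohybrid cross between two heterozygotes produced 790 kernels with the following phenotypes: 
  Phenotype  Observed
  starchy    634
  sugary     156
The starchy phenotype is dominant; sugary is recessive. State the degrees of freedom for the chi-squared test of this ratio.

For a monohybrid cross between heterozygotes with complete dominance, the expected phenotypic ratio is 3:1.
A goodness-of-fit test with 2 phenotype classes has df = 2 − 1 = 1.

1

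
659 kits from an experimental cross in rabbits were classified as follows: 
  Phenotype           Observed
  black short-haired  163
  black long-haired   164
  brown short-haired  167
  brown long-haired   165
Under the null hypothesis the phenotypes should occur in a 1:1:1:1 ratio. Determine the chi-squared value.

Under the 1:1:1:1 hypothesis (Σ ratio = 4, N = 659):
  black short-haired: 659 × 1/4 = 164.75
  black long-haired: 659 × 1/4 = 164.75
  brown short-haired: 659 × 1/4 = 164.75
  brown long-haired: 659 × 1/4 = 164.75
χ² = Σ (O − E)² / E
  black short-haired: (163 − 164.75)² / 164.75 = 0.0186
  black long-haired: (164 − 164.75)² / 164.75 = 0.0034
  brown short-haired: (167 − 164.75)² / 164.75 = 0.0307
  brown long-haired: (165 − 164.75)² / 164.75 = 0.0004
χ² = 0.0186 + 0.0034 + 0.0307 + 0.0004 = 0.0531 ≈ 0.053

0.053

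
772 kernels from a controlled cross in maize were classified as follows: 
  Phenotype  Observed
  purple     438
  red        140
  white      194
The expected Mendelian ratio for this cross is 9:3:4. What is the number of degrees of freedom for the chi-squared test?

2

A goodness-of-fit test with 3 phenotype classes has df = 3 − 1 = 2.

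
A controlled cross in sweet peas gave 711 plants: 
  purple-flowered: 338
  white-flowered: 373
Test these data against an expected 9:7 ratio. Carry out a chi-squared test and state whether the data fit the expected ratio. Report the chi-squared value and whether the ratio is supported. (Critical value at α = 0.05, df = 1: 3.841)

Total ratio parts = 16. Expected numbers out of 711:
  purple-flowered: 711 × 9/16 = 399.9375
  white-flowered: 711 × 7/16 = 311.0625
χ² = Σ (O − E)² / E
  purple-flowered: (338 − 399.9375)² / 399.9375 = 9.5921
  white-flowered: (373 − 311.0625)² / 311.0625 = 12.3327
χ² = 9.5921 + 12.3327 = 21.9248 ≈ 21.925
Degrees of freedom = 2 − 1 = 1; critical value at α = 0.05 is 3.841.
Since 21.925 > 3.841, we reject the null hypothesis — the data do not fit the 9:7 ratio.

21.925; not consistent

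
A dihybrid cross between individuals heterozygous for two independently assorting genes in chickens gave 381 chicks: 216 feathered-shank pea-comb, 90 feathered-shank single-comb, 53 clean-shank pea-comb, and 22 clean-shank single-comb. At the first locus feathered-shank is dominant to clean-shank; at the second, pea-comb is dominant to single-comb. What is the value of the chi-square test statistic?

9.733

A dihybrid F₂ with independent assortment and complete dominance at both loci gives a 9:3:3:1 phenotypic ratio.
The 9:3:3:1 ratio has 16 parts, so with N = 381 the expected counts are:
  feathered-shank pea-comb: 381 × 9/16 = 214.3125
  feathered-shank single-comb: 381 × 3/16 = 71.4375
  clean-shank pea-comb: 381 × 3/16 = 71.4375
  clean-shank single-comb: 381 × 1/16 = 23.8125
χ² = Σ (O − E)² / E
  feathered-shank pea-comb: (216 − 214.3125)² / 214.3125 = 0.0133
  feathered-shank single-comb: (90 − 71.4375)² / 71.4375 = 4.8233
  clean-shank pea-comb: (53 − 71.4375)² / 71.4375 = 4.7586
  clean-shank single-comb: (22 − 23.8125)² / 23.8125 = 0.1380
χ² = 0.0133 + 4.8233 + 4.7586 + 0.1380 = 9.7332 ≈ 9.733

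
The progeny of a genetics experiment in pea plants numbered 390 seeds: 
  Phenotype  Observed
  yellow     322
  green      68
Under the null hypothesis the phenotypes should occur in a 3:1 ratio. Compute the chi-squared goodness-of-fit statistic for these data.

Expected counts for N = 390 under a 3:1 ratio (total parts = 4):
  yellow: 390 × 3/4 = 292.5
  green: 390 × 1/4 = 97.5
χ² = Σ (O − E)² / E
  yellow: (322 − 292.5)² / 292.5 = 2.9752
  green: (68 − 97.5)² / 97.5 = 8.9256
χ² = 2.9752 + 8.9256 = 11.9008 ≈ 11.901

11.901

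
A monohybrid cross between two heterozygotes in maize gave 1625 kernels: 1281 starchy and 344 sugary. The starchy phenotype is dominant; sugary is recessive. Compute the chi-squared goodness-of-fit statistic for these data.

12.718

For a monohybrid cross between heterozygotes with complete dominance, the expected phenotypic ratio is 3:1.
Total ratio parts = 4. Expected numbers out of 1625:
  starchy: 1625 × 3/4 = 1218.75
  sugary: 1625 × 1/4 = 406.25
χ² = Σ (O − E)² / E
  starchy: (1281 − 1218.75)² / 1218.75 = 3.1795
  sugary: (344 − 406.25)² / 406.25 = 9.5386
χ² = 3.1795 + 9.5386 = 12.7181 ≈ 12.718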